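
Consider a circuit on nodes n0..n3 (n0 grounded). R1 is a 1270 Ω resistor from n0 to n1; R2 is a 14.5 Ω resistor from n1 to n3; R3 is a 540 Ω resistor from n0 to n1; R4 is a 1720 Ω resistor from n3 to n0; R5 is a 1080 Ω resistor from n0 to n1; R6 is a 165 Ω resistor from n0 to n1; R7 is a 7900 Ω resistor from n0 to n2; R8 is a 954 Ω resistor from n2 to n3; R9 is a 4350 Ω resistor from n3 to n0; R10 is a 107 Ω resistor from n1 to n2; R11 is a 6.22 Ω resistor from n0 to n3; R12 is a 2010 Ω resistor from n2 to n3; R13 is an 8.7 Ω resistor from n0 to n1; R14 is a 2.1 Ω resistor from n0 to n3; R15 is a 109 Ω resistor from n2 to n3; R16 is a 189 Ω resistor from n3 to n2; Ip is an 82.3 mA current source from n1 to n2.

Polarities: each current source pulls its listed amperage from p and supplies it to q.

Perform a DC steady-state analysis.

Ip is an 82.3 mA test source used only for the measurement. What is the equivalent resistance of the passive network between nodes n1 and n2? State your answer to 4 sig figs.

R_eq = 41.47 Ω

MNA unknowns: 3 node voltages V₁..V_3
R1: Y=0.0007874 on G[0,1]
R2: Y=0.06897 on G[1,3]
R3: Y=0.001852 on G[0,1]
R4: Y=0.0005814 on G[3,0]
R5: Y=0.0009259 on G[0,1]
R6: Y=0.006061 on G[0,1]
R7: Y=0.0001266 on G[0,2]
R8: Y=0.001048 on G[2,3]
R9: Y=0.0002299 on G[3,0]
R10: Y=0.009346 on G[1,2]
R11: Y=0.1608 on G[0,3]
R12: Y=0.0004975 on G[2,3]
R13: Y=0.1149 on G[0,1]
R14: Y=0.4762 on G[0,3]
R15: Y=0.009174 on G[2,3]
R16: Y=0.005291 on G[3,2]
Ip: z[1]−=0.0823, z[2]+=0.0823
solve → V1=-0.2437, V2=3.170, V3=0.04697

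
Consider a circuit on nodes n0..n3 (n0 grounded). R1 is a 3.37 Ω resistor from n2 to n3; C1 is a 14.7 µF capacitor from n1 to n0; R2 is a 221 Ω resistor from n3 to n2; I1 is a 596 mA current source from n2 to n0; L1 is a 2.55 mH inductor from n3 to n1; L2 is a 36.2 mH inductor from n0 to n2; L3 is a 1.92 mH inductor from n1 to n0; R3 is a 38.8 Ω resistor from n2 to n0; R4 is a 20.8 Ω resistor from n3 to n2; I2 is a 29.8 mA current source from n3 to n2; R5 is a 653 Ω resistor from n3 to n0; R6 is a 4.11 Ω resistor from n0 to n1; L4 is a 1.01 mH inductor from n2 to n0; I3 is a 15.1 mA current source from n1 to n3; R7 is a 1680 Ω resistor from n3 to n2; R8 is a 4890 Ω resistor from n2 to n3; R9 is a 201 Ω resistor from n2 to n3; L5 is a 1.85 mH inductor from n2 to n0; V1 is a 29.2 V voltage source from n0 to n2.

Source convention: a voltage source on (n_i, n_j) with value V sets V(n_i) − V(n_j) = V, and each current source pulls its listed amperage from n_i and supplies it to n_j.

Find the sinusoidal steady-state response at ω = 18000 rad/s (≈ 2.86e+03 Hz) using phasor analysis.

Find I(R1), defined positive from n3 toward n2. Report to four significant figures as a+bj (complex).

MNA unknowns: 3 node voltages V₁..V_3 plus 1 source current (V1)
R1: Y=0.2967+0.000j on G[2,3]
C1: Y=0.000+0.2646j on G[1,0]
R2: Y=0.004525+0.000j on G[3,2]
I1: z[2]−=0.596, z[0]+=0.596
L1: Y=0.000-0.02179j on G[3,1]
L2: Y=0.000-0.001535j on G[0,2]
L3: Y=0.000-0.02894j on G[1,0]
R3: Y=0.02577+0.000j on G[2,0]
R4: Y=0.04808+0.000j on G[3,2]
I2: z[3]−=0.0298, z[2]+=0.0298
R5: Y=0.001531+0.000j on G[3,0]
R6: Y=0.2433+0.000j on G[0,1]
L4: Y=0.000-0.05501j on G[2,0]
I3: z[1]−=0.0151, z[3]+=0.0151
R7: Y=0.0005952+0.000j on G[3,2]
R8: Y=0.0002045+0.000j on G[2,3]
R9: Y=0.004975+0.000j on G[2,3]
L5: Y=0.000-0.03003j on G[2,0]
V1: row V0−V2=29.2, i_V1 at 0,2
solve → V1=1.156+1.572j, V2=-29.20+0.000j, V3=-28.91-1.836j
aux → i_V1=-0.2902+3.180j

0.08677-0.5450j A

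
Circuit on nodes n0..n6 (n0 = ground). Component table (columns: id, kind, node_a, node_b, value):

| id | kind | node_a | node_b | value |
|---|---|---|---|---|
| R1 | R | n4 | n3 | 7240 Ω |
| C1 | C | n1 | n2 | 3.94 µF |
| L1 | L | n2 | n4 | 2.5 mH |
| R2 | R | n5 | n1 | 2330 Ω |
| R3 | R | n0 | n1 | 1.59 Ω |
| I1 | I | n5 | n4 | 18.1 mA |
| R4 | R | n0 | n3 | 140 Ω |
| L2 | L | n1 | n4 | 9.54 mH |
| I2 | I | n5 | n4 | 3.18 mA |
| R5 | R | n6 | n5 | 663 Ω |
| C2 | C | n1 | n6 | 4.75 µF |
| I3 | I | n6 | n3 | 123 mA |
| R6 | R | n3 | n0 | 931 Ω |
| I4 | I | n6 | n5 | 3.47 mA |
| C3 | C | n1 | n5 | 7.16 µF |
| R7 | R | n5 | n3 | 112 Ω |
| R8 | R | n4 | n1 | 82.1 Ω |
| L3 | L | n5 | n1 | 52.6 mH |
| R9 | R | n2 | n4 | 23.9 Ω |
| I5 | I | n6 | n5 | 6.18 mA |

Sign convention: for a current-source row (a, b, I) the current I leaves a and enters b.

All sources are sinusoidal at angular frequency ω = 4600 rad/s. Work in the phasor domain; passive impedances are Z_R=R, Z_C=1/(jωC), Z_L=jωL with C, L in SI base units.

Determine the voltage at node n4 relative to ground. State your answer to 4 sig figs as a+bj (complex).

Apply KCL at each of the 6 non-ground nodes and solve the resulting linear system.
Node n1: branches {C1, R2, R3, L2, C2, C3, R8, L3} → V_1 = -0.09699+0.01103j
Node n2: branches {C1, L1, R9} → V_2 = 1.749-0.02872j
Node n3: branches {R1, R4, I3, R6, R7} → V_3 = 7.424-0.8443j
Node n4: branches {R1, L1, I1, L2, I2, R8, R9} → V_4 = 1.439+0.1283j
Node n5: branches {R2, I1, I2, R5, I4, C3, R7, L3, I5} → V_5 = 0.5729-1.636j
Node n6: branches {R5, C2, I3, I4, I5} → V_6 = -0.6241+5.999j

1.439+0.1283j V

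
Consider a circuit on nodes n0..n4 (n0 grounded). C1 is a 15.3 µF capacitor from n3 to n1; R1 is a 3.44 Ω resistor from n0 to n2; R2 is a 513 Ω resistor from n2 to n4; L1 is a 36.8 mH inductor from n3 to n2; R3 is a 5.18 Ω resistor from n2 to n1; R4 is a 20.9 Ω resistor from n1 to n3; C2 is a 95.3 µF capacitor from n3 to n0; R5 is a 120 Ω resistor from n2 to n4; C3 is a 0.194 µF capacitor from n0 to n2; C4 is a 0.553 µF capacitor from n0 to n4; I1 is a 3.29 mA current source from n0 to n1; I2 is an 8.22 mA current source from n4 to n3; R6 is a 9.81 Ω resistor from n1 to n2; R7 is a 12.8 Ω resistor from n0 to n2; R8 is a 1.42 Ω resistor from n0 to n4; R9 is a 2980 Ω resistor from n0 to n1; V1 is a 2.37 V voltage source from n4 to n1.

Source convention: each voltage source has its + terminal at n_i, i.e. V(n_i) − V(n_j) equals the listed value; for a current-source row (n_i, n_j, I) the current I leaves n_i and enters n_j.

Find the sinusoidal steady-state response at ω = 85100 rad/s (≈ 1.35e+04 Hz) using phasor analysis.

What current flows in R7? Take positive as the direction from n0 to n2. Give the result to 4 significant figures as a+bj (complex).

MNA unknowns: 4 node voltages V₁..V_4 plus 1 source current (V1)
C1: Y=0.000+1.302j on G[3,1]
R1: Y=0.2907+0.000j on G[0,2]
R2: Y=0.001949+0.000j on G[2,4]
L1: Y=0.000-0.0003193j on G[3,2]
R3: Y=0.1931+0.000j on G[2,1]
R4: Y=0.04785+0.000j on G[1,3]
C2: Y=0.000+8.110j on G[3,0]
R5: Y=0.008333+0.000j on G[2,4]
C3: Y=0.000+0.01651j on G[0,2]
C4: Y=0.000+0.04706j on G[0,4]
I1: z[0]−=0.00329, z[1]+=0.00329
I2: z[4]−=0.00822, z[3]+=0.00822
R6: Y=0.1019+0.000j on G[1,2]
R7: Y=0.07812+0.000j on G[0,2]
R8: Y=0.7042+0.000j on G[0,4]
R9: Y=0.0003356+0.000j on G[0,1]
V1: row V4−V1=2.37, i_V1 at 4,1
solve → V1=-0.7557+0.8534j, V2=-0.2965+0.3936j, V3=-0.1008+0.1205j, V4=1.614+0.8534j
aux → i_V1=-1.125-0.6817j

0.02317-0.03075j A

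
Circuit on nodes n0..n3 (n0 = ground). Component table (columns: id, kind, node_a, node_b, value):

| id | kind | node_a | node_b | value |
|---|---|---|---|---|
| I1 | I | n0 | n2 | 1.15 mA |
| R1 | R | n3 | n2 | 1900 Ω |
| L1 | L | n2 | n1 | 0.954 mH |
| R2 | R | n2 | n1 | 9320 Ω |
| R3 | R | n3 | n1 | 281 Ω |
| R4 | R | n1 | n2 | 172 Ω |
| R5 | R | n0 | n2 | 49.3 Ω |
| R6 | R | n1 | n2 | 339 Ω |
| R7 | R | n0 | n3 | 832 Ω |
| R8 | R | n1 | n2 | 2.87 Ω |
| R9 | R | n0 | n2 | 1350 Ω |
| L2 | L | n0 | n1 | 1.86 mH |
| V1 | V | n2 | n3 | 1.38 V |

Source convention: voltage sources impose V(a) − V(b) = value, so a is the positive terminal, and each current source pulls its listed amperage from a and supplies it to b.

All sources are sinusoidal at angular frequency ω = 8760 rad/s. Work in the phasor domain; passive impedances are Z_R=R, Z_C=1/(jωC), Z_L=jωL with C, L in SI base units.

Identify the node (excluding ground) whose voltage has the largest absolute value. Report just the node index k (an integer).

MNA unknowns: 3 node voltages V₁..V_3 plus 1 source current (V1)
I1: z[0]−=0.00115, z[2]+=0.00115
R1: Y=0.0005263+0.000j on G[3,2]
L1: Y=0.000-0.1197j on G[2,1]
R2: Y=0.0001073+0.000j on G[2,1]
R3: Y=0.003559+0.000j on G[3,1]
R4: Y=0.005814+0.000j on G[1,2]
R5: Y=0.02028+0.000j on G[0,2]
R6: Y=0.002950+0.000j on G[1,2]
R7: Y=0.001202+0.000j on G[0,3]
R8: Y=0.3484+0.000j on G[1,2]
R9: Y=0.0007407+0.000j on G[0,2]
L2: Y=0.000-0.06137j on G[0,1]
V1: row V2−V3=1.38, i_V1 at 2,3
solve → V1=0.01373+0.03420j, V2=0.03193+0.03790j, V3=-1.348+0.03790j
aux → i_V1=-0.007193+5.872e-05j

3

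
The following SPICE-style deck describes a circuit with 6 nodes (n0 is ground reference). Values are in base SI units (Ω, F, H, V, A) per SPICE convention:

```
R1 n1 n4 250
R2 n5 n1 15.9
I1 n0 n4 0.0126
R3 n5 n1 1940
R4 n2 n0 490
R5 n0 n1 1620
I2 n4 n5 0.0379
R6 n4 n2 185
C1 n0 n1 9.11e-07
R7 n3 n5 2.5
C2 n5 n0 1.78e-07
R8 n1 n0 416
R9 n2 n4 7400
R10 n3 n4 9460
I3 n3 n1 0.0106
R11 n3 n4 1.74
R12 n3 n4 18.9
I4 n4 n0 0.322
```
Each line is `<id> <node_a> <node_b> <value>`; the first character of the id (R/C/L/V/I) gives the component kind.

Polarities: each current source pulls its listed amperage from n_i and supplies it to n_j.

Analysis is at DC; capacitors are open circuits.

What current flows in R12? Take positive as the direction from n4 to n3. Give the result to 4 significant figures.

Apply KCL at each of the 5 non-ground nodes and solve the resulting linear system.
Node n1: branches {R1, R2, R3, R5, C1, R8, I3} → V_1 = -67.22
Node n2: branches {R4, R6, R9} → V_2 = -52.09
Node n3: branches {R7, R10, I3, R11, R12} → V_3 = -70.92
Node n4: branches {R1, I1, I2, R6, R9, R10, R11, R12, I4} → V_4 = -71.28
Node n5: branches {R2, R3, I2, R7, C2} → V_5 = -70.34

-0.01894 A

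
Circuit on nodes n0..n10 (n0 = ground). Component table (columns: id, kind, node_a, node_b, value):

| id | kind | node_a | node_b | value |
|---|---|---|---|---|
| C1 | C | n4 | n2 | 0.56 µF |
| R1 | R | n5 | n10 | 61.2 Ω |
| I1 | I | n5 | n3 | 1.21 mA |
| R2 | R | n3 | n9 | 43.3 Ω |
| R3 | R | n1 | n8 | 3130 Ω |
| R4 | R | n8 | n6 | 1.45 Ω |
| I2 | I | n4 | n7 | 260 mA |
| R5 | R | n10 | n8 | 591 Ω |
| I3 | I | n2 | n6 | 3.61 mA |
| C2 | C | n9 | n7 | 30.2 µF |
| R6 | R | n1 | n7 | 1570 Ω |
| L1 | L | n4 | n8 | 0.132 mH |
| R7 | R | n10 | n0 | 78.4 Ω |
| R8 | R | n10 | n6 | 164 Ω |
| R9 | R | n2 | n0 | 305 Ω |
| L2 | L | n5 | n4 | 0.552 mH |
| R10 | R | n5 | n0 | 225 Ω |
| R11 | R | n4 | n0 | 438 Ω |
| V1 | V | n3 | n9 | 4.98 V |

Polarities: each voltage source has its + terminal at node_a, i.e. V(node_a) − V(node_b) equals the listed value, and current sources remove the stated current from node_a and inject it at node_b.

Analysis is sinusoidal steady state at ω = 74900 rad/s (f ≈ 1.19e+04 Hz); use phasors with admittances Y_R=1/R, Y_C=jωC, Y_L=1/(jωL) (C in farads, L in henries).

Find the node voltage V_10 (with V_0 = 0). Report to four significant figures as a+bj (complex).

Element admittances at ω=74900 rad/s:
  Y(C1) = 0.000+0.04194j S between n4,n2
  Y(R1) = 0.01634+0.000j S between n5,n10
  I1: injects 0.00121 A into n3 (from n5)
  Y(R2) = 0.02309+0.000j S between n3,n9
  Y(R3) = 0.0003195+0.000j S between n1,n8
  Y(R4) = 0.6897+0.000j S between n8,n6
  I2: injects 0.26 A into n7 (from n4)
  Y(R5) = 0.001692+0.000j S between n10,n8
  I3: injects 0.00361 A into n6 (from n2)
  Y(C2) = 0.000+2.262j S between n9,n7
  Y(R6) = 0.0006369+0.000j S between n1,n7
  Y(L1) = 0.000-0.1011j S between n4,n8
  Y(R7) = 0.01276+0.000j S between n10,n0
  Y(R8) = 0.006098+0.000j S between n10,n6
  Y(R9) = 0.003279+0.000j S between n2,n0
  Y(L2) = 0.000-0.02419j S between n5,n4
  Y(R10) = 0.004444+0.000j S between n5,n0
  Y(R11) = 0.002283+0.000j S between n4,n0
  V1: constraint V(n3)−V(n9) = 4.98
Assemble and solve the 11×11 MNA system:
  V(n1)=818.0+2.112j  V(n2)=0.2705-0.3676j  V(n3)=1233+2.111j  V(n4)=0.2418-0.4748j  V(n5)=-0.2445-0.3334j  V(n6)=0.3823+2.096j  V(n7)=1228+2.112j  V(n8)=0.3807+2.112j  V(n9)=1228+2.111j  V(n10)=-0.02763+0.2957j
  i(V1)=-0.1138+0.000j

-0.02763+0.2957j V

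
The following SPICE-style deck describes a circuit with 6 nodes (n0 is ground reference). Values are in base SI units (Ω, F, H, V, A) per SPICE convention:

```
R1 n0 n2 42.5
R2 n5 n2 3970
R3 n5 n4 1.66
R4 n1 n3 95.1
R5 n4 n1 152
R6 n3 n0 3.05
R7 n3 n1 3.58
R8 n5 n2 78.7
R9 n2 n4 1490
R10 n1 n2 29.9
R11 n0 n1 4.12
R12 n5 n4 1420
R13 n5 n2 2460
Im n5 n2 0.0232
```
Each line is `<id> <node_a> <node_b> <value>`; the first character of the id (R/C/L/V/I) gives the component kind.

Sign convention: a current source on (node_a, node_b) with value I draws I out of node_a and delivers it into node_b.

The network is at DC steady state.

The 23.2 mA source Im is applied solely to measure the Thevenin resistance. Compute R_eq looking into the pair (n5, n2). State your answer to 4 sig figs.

MNA unknowns: 5 node voltages V₁..V_5
R1: Y=0.02353 on G[0,2]
R2: Y=0.0002519 on G[5,2]
R3: Y=0.6024 on G[5,4]
R4: Y=0.01052 on G[1,3]
R5: Y=0.006579 on G[4,1]
R6: Y=0.3279 on G[3,0]
R7: Y=0.2793 on G[3,1]
R8: Y=0.01271 on G[5,2]
R9: Y=0.0006711 on G[2,4]
R10: Y=0.03344 on G[1,2]
R11: Y=0.2427 on G[0,1]
R12: Y=0.0007042 on G[5,4]
R13: Y=0.0004065 on G[5,2]
Im: z[5]−=0.0232, z[2]+=0.0232
solve → V1=-0.006846, V2=0.1154, V3=-0.003212, V4=-1.041, V5=-1.053

R_eq = 50.38 Ω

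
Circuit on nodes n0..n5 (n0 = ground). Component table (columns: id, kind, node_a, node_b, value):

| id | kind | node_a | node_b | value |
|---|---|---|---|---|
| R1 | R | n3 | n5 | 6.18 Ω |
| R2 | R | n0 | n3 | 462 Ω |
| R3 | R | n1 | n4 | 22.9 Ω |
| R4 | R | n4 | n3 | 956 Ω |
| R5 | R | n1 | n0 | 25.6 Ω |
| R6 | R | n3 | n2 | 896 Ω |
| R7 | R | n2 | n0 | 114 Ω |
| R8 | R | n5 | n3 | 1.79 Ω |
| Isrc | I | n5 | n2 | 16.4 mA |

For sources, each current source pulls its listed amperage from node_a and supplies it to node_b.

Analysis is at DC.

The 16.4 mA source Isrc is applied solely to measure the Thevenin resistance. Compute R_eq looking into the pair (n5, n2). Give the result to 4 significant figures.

R_eq = 292.2 Ω

Apply KCL at each of the 5 non-ground nodes and solve the resulting linear system.
Node n1: branches {R3, R5} → V_1 = -0.08934
Node n2: branches {R6, R7, Isrc} → V_2 = 1.263
Node n3: branches {R1, R2, R4, R6, R8} → V_3 = -3.506
Node n4: branches {R3, R4} → V_4 = -0.1693
Node n5: branches {R1, R8, Isrc} → V_5 = -3.528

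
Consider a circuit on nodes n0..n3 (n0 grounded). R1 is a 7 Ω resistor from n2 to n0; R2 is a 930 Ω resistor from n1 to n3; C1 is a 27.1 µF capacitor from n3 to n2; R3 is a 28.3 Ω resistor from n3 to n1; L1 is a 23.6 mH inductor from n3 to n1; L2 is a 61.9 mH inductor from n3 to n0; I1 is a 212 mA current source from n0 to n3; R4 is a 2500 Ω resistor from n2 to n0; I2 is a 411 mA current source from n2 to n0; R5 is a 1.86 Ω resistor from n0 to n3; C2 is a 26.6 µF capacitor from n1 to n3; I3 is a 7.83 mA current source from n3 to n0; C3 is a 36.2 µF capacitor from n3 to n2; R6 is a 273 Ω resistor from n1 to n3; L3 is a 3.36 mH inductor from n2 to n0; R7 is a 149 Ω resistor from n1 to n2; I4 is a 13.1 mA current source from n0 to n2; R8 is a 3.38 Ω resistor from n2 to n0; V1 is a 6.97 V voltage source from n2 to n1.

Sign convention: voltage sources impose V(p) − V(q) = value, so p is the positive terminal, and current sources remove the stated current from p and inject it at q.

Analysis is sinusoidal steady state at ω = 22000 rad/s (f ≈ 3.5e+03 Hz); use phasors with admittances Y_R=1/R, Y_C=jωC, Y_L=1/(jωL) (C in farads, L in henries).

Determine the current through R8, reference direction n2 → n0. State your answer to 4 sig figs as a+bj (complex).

0.2692+0.05305j A

Element admittances at ω=22000 rad/s:
  Y(R1) = 0.1429+0.000j S between n2,n0
  Y(R2) = 0.001075+0.000j S between n1,n3
  Y(C1) = 0.000+0.5962j S between n3,n2
  Y(R3) = 0.03534+0.000j S between n3,n1
  Y(L1) = 0.000-0.001926j S between n3,n1
  Y(L2) = 0.000-0.0007343j S between n3,n0
  I1: injects 0.212 A into n3 (from n0)
  Y(R4) = 0.0004000+0.000j S between n2,n0
  I2: injects 0.411 A into n0 (from n2)
  Y(R5) = 0.5376+0.000j S between n0,n3
  Y(C2) = 0.000+0.5852j S between n1,n3
  I3: injects 0.00783 A into n0 (from n3)
  Y(C3) = 0.000+0.7964j S between n3,n2
  Y(R6) = 0.003663+0.000j S between n1,n3
  Y(L3) = 0.000-0.01353j S between n2,n0
  Y(R7) = 0.006711+0.000j S between n1,n2
  I4: injects 0.0131 A into n2 (from n0)
  Y(R8) = 0.2959+0.000j S between n2,n0
  V1: constraint V(n2)−V(n1) = 6.97
Assemble and solve the 4×4 MNA system:
  V(n1)=-6.060+0.1793j  V(n2)=0.9099+0.1793j  V(n3)=-1.108-0.1251j
  i(V1)=-0.4228-2.876j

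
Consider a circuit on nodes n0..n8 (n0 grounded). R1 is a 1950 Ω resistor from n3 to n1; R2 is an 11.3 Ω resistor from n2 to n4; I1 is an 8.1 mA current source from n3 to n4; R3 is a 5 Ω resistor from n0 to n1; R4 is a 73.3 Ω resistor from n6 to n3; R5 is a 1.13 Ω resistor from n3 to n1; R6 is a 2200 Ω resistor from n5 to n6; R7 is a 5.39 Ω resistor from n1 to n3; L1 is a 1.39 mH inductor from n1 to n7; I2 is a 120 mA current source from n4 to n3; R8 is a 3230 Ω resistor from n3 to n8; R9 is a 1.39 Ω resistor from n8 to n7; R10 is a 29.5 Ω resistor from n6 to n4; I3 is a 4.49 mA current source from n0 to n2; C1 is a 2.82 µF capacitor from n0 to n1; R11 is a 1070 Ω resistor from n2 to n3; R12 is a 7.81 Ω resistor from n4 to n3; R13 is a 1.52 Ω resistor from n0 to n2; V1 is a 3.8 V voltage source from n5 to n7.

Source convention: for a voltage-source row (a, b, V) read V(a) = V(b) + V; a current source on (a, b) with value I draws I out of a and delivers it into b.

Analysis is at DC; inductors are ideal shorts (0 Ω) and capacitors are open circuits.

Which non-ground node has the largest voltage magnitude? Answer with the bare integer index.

Apply KCL at each of the 8 non-ground nodes and solve the resulting linear system.
Node n1: branches {R1, R3, R5, R7, L1, C1} → V_1 = 0.1545
Node n2: branches {R2, I3, R11, R13} → V_2 = -0.04014
Node n3: branches {R1, I1, R4, R5, R7, I2, R8, R11, R12} → V_3 = 0.1851
Node n4: branches {R2, I1, I2, R10, R12} → V_4 = -0.3916
Node n5: branches {R6, V1} → V_5 = 3.954
Node n6: branches {R4, R6, R10} → V_6 = -0.1865
Node n7: branches {L1, R9, V1} → V_7 = 0.1545
Node n8: branches {R8, R9} → V_8 = 0.1545
Source currents: i(L1)=0.001873, i(V1)=-0.001882

5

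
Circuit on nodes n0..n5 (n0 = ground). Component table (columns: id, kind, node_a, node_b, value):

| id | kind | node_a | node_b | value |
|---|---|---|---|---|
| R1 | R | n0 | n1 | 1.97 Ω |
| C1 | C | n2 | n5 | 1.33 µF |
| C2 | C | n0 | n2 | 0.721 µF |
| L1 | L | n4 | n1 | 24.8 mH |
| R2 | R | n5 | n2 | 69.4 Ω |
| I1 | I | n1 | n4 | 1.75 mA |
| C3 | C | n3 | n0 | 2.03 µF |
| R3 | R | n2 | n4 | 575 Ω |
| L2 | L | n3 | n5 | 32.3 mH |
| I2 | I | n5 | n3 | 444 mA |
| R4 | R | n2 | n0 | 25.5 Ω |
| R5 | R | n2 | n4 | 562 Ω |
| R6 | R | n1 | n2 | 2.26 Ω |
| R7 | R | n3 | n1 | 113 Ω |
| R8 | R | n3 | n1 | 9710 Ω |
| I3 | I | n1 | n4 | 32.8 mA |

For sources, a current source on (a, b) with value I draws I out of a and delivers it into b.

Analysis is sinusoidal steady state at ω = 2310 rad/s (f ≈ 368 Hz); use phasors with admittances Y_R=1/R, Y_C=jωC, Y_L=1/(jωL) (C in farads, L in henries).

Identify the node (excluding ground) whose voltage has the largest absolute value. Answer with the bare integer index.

3

Apply KCL at each of the 5 non-ground nodes and solve the resulting linear system.
Node n1: branches {R1, L1, I1, R6, R7, R8, I3} → V_1 = 0.1518-0.06928j
Node n2: branches {C1, C2, R2, R3, R4, R5, R6} → V_2 = 0.1001-0.4849j
Node n3: branches {C3, L2, I2, R7, R8} → V_3 = 11.52+17.44j
Node n4: branches {L1, I1, R3, R5, I3} → V_4 = 0.6137+1.806j
Node n5: branches {C1, R2, L2, I2} → V_5 = -4.209-14.20j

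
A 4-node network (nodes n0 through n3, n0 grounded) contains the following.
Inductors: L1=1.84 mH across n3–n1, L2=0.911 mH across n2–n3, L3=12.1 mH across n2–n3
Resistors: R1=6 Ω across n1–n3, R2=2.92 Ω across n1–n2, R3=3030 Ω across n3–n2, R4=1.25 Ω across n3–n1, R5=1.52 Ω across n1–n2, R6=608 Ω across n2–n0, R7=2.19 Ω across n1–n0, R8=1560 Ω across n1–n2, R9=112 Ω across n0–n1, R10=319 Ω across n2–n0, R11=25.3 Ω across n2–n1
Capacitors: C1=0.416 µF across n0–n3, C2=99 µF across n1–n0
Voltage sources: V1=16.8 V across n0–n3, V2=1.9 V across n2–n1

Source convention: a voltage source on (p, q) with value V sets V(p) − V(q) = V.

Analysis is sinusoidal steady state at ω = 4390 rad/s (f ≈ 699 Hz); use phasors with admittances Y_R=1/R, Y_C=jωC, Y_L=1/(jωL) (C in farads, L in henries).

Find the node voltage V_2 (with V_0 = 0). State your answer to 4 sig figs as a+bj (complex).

MNA unknowns: 3 node voltages V₁..V_3 plus 2 source currents (V1, V2)
L1: Y=0.000-0.1238j on G[3,1]
R1: Y=0.1667+0.000j on G[1,3]
R2: Y=0.3425+0.000j on G[1,2]
L2: Y=0.000-0.2500j on G[2,3]
R3: Y=0.0003300+0.000j on G[3,2]
R4: Y=0.8000+0.000j on G[3,1]
R5: Y=0.6579+0.000j on G[1,2]
R6: Y=0.001645+0.000j on G[2,0]
C1: Y=0.000+0.001826j on G[0,3]
R7: Y=0.4566+0.000j on G[1,0]
R8: Y=0.0006410+0.000j on G[1,2]
C2: Y=0.000+0.4346j on G[1,0]
R9: Y=0.008929+0.000j on G[0,1]
R10: Y=0.003135+0.000j on G[2,0]
R11: Y=0.03953+0.000j on G[2,1]
L3: Y=0.000-0.01883j on G[2,3]
V1: row V0−V3=16.8, i_V1 at 0,3
V2: row V2−V1=1.9, i_V2 at 2,1
solve → V1=-11.16+5.271j, V2=-9.256+5.271j, V3=-16.80+0.000j
aux → i_V1=-7.528-2.400j, i_V2=-3.352+2.002j

-9.256+5.271j V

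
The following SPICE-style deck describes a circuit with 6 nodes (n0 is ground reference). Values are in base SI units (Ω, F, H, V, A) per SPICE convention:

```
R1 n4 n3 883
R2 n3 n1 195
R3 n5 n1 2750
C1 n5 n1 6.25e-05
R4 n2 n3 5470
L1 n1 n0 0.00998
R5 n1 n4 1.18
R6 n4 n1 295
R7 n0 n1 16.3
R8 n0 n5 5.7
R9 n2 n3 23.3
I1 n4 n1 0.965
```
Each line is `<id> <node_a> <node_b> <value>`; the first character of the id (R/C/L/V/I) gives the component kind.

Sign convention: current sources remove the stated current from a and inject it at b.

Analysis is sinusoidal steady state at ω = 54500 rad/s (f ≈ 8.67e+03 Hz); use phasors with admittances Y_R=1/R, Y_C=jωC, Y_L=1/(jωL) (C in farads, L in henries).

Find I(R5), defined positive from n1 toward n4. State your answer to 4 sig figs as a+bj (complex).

Apply KCL at each of the 5 non-ground nodes and solve the resulting linear system.
Node n1: branches {R2, R3, C1, L1, R5, R6, R7, I1} → V_1 = 0.000+0.000j
Node n2: branches {R4, R9} → V_2 = -0.2049+0.000j
Node n3: branches {R1, R2, R4, R9} → V_3 = -0.2049+0.000j
Node n4: branches {R1, R5, R6, I1} → V_4 = -1.133+0.000j
Node n5: branches {R3, C1, R8} → V_5 = 0.000+0.000j

0.9601+0.000j A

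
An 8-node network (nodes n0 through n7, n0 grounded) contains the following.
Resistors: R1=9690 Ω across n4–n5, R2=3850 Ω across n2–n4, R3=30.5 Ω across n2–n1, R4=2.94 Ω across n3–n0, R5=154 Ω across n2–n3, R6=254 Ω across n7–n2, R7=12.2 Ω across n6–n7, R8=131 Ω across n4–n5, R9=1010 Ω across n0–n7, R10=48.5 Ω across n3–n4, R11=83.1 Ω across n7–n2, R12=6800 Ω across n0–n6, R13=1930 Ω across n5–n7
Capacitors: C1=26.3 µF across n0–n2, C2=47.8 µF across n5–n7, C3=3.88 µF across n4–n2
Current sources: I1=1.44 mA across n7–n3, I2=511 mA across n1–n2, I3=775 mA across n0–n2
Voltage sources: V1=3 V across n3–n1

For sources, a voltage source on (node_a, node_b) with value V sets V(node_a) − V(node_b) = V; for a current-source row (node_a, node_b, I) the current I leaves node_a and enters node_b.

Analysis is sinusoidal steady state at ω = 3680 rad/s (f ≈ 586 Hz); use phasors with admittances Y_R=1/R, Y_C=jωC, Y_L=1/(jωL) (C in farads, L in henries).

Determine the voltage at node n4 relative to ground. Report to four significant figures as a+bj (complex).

4.072-2.855j V

Element admittances at ω=3680 rad/s:
  Y(R1) = 0.0001032+0.000j S between n4,n5
  Y(C1) = 0.000+0.09678j S between n0,n2
  Y(R2) = 0.0002597+0.000j S between n2,n4
  Y(R3) = 0.03279+0.000j S between n2,n1
  Y(R4) = 0.3401+0.000j S between n3,n0
  Y(R5) = 0.006494+0.000j S between n2,n3
  Y(R6) = 0.003937+0.000j S between n7,n2
  I1: injects 0.00144 A into n3 (from n7)
  Y(R7) = 0.08197+0.000j S between n6,n7
  Y(R8) = 0.007634+0.000j S between n4,n5
  Y(C2) = 0.000+0.1759j S between n5,n7
  Y(R9) = 0.0009901+0.000j S between n0,n7
  I2: injects 0.511 A into n2 (from n1)
  Y(R10) = 0.02062+0.000j S between n3,n4
  I3: injects 0.775 A into n2 (from n0)
  Y(R11) = 0.01203+0.000j S between n7,n2
  Y(C3) = 0.000+0.01428j S between n4,n2
  Y(R12) = 0.0001471+0.000j S between n0,n6
  Y(R13) = 0.0005181+0.000j S between n5,n7
  V1: constraint V(n3)−V(n1) = 3
Assemble and solve the 8×8 MNA system:
  V(n1)=-3.437-1.080j  V(n2)=3.878-9.501j  V(n3)=-0.4372-1.080j  V(n4)=4.072-2.855j  V(n5)=3.829-7.004j  V(n6)=3.640-6.981j  V(n7)=3.646-6.994j
  i(V1)=0.2712+0.2761j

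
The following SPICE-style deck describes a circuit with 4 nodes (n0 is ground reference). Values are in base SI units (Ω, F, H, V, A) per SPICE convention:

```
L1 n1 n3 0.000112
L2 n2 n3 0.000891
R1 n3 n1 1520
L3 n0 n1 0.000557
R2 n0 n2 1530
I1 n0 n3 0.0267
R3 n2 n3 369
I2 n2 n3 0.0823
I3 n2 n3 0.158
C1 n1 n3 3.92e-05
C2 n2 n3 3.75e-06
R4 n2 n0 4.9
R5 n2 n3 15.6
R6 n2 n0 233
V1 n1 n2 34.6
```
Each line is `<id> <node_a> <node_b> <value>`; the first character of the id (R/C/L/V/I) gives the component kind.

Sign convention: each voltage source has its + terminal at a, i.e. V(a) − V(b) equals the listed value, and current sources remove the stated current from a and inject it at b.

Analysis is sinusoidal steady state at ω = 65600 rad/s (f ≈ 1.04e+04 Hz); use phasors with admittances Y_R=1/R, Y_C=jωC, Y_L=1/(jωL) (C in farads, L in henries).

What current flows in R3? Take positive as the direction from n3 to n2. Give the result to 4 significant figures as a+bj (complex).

MNA unknowns: 3 node voltages V₁..V_3 plus 1 source current (V1)
L1: Y=0.000-0.1361j on G[1,3]
L2: Y=0.000-0.01711j on G[2,3]
R1: Y=0.0006579+0.000j on G[3,1]
L3: Y=0.000-0.02737j on G[0,1]
R2: Y=0.0006536+0.000j on G[0,2]
I1: z[0]−=0.0267, z[3]+=0.0267
R3: Y=0.002710+0.000j on G[2,3]
I2: z[2]−=0.0823, z[3]+=0.0823
I3: z[2]−=0.158, z[3]+=0.158
C1: Y=0.000+2.572j on G[1,3]
C2: Y=0.000+0.2460j on G[2,3]
R4: Y=0.2041+0.000j on G[2,0]
R5: Y=0.06410+0.000j on G[2,3]
R6: Y=0.004292+0.000j on G[2,0]
V1: row V1−V2=34.6, i_V1 at 1,2
solve → V1=34.14+4.470j, V2=-0.4576+4.470j, V3=31.15+5.162j
aux → i_V1=-1.809-6.347j

0.08566+0.001875j A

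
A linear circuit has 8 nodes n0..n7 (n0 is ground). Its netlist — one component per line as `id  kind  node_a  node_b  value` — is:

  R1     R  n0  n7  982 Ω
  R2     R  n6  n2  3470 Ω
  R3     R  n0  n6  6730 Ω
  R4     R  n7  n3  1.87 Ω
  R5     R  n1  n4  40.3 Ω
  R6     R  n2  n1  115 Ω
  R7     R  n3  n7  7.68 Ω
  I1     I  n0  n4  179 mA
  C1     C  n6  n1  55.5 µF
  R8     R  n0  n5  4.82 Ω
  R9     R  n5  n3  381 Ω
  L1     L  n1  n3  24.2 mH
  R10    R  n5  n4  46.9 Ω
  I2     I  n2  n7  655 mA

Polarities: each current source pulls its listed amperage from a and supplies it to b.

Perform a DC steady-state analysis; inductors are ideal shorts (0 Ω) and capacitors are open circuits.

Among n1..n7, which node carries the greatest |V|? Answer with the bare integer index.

2

Element admittances at DC:
  Y(R1) = 0.001018 S between n0,n7
  Y(R2) = 0.0002882 S between n6,n2
  Y(R3) = 0.0001486 S between n0,n6
  Y(R4) = 0.5348 S between n7,n3
  Y(R5) = 0.02481 S between n1,n4
  Y(R6) = 0.008696 S between n2,n1
  Y(R7) = 0.1302 S between n3,n7
  I1: injects 0.179 A into n4 (from n0)
  Y(C1) = 0.000 S between n6,n1
  Y(R8) = 0.2075 S between n0,n5
  Y(R9) = 0.002625 S between n5,n3
  L1: short n1↔n3 (DC inductor)
  Y(R10) = 0.02132 S between n5,n4
  I2: injects 0.655 A into n7 (from n2)
Assemble and solve the 8×8 MNA system:
  V(n1)=7.536  V(n2)=-67.03  V(n3)=7.536  V(n4)=8.327  V(n5)=0.8527  V(n6)=-44.23  V(n7)=8.508
  i(L1)=-0.6288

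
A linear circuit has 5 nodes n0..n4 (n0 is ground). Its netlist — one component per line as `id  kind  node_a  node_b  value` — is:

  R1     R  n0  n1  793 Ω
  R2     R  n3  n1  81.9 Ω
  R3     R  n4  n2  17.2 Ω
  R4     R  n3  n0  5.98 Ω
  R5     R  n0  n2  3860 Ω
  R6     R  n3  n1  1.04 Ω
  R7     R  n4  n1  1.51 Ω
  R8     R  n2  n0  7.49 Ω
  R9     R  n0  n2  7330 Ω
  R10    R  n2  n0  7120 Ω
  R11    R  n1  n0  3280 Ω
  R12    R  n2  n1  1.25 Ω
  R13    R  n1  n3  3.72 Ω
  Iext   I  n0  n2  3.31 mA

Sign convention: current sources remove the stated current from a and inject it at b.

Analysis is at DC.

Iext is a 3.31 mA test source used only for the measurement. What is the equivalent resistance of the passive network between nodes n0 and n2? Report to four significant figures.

R_eq = 3.833 Ω

MNA unknowns: 4 node voltages V₁..V_4
R1: Y=0.001261 on G[0,1]
R2: Y=0.01221 on G[3,1]
R3: Y=0.05814 on G[4,2]
R4: Y=0.1672 on G[3,0]
R5: Y=0.0002591 on G[0,2]
R6: Y=0.9615 on G[3,1]
R7: Y=0.6623 on G[4,1]
R8: Y=0.1335 on G[2,0]
R9: Y=0.0001364 on G[0,2]
R10: Y=0.0001404 on G[2,0]
R11: Y=0.0003049 on G[1,0]
R12: Y=0.8000 on G[2,1]
R13: Y=0.2688 on G[1,3]
Iext: z[0]−=0.00331, z[2]+=0.00331
solve → V1=0.01080, V2=0.01269, V3=0.009522, V4=0.01096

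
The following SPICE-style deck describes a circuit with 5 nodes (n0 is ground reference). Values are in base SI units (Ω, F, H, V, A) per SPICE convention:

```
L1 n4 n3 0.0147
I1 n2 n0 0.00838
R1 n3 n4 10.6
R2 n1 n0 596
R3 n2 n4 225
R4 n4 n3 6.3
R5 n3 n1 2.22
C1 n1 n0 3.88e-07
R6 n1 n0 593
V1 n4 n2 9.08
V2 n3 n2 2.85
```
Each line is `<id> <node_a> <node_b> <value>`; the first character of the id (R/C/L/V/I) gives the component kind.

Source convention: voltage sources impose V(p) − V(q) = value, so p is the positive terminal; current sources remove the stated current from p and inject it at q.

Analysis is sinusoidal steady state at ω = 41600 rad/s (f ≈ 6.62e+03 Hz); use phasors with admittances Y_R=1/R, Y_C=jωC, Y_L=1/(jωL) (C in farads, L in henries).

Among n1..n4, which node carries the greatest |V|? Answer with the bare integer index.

4

Element admittances at ω=41600 rad/s:
  Y(L1) = 0.000-0.001635j S between n4,n3
  I1: injects 0.00838 A into n0 (from n2)
  Y(R1) = 0.09434+0.000j S between n3,n4
  Y(R2) = 0.001678+0.000j S between n1,n0
  Y(R3) = 0.004444+0.000j S between n2,n4
  Y(R4) = 0.1587+0.000j S between n4,n3
  Y(R5) = 0.4505+0.000j S between n3,n1
  Y(C1) = 0.000+0.01614j S between n1,n0
  Y(R6) = 0.001686+0.000j S between n1,n0
  V1: constraint V(n4)−V(n2) = 9.08
  V2: constraint V(n3)−V(n2) = 2.85
Assemble and solve the 6×6 MNA system:
  V(n1)=-0.1037+0.4976j  V(n2)=-2.972+0.4976j  V(n3)=-0.1223+0.4976j  V(n4)=6.108+0.4976j
  i(V1)=-1.617+0.01019j  i(V2)=1.585-0.01019j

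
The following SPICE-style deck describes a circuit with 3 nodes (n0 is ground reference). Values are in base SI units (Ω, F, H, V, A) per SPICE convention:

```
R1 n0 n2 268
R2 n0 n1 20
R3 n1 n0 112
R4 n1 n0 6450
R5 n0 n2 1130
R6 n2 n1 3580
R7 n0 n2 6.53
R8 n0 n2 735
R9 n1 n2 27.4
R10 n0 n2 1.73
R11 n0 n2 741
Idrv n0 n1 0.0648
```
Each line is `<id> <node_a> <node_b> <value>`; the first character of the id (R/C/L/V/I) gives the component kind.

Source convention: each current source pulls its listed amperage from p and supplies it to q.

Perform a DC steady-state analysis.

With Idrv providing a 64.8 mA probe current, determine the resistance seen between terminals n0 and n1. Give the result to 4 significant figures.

R_eq = 10.63 Ω

Apply KCL at each of the 2 non-ground nodes and solve the resulting linear system.
Node n1: branches {R2, R3, R4, R6, R9, Idrv} → V_1 = 0.6885
Node n2: branches {R1, R5, R6, R7, R8, R9, R10, R11} → V_2 = 0.03266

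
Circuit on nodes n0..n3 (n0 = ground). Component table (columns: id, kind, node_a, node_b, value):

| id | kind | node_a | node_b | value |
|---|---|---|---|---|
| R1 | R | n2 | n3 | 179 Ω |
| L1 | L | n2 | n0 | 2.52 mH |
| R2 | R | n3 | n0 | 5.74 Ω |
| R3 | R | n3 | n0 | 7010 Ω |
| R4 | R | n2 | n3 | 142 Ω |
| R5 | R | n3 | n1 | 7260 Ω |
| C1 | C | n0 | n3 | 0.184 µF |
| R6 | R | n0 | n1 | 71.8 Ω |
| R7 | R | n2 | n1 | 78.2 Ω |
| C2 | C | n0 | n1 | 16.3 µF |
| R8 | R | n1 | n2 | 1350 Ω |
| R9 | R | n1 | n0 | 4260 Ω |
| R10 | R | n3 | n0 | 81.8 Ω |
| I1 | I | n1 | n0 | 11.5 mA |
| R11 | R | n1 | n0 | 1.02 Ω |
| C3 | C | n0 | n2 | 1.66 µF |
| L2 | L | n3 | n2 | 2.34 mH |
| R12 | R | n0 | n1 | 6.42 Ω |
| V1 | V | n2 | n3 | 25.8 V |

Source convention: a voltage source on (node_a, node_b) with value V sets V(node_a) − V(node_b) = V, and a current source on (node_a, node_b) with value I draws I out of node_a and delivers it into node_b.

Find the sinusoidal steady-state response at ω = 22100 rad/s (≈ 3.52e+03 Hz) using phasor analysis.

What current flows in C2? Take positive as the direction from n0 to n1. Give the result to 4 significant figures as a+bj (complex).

Element admittances at ω=22100 rad/s:
  Y(R1) = 0.005587+0.000j S between n2,n3
  Y(L1) = 0.000-0.01796j S between n2,n0
  Y(R2) = 0.1742+0.000j S between n3,n0
  Y(R3) = 0.0001427+0.000j S between n3,n0
  Y(R4) = 0.007042+0.000j S between n2,n3
  Y(R5) = 0.0001377+0.000j S between n3,n1
  Y(C1) = 0.000+0.004066j S between n0,n3
  Y(R6) = 0.01393+0.000j S between n0,n1
  Y(R7) = 0.01279+0.000j S between n2,n1
  Y(C2) = 0.000+0.3602j S between n0,n1
  Y(R8) = 0.0007407+0.000j S between n1,n2
  Y(R9) = 0.0002347+0.000j S between n1,n0
  Y(R10) = 0.01222+0.000j S between n3,n0
  I1: injects 0.0115 A into n0 (from n1)
  Y(R11) = 0.9804+0.000j S between n1,n0
  Y(C3) = 0.000+0.03669j S between n0,n2
  Y(L2) = 0.000-0.01934j S between n3,n2
  Y(R12) = 0.1558+0.000j S between n0,n1
  V1: constraint V(n2)−V(n3) = 25.8
Assemble and solve the 4×4 MNA system:
  V(n1)=0.2362-0.09886j  V(n2)=23.82-2.195j  V(n3)=-1.977-2.195j
  i(V1)=-0.6860+0.08104j

-0.03561-0.08508j A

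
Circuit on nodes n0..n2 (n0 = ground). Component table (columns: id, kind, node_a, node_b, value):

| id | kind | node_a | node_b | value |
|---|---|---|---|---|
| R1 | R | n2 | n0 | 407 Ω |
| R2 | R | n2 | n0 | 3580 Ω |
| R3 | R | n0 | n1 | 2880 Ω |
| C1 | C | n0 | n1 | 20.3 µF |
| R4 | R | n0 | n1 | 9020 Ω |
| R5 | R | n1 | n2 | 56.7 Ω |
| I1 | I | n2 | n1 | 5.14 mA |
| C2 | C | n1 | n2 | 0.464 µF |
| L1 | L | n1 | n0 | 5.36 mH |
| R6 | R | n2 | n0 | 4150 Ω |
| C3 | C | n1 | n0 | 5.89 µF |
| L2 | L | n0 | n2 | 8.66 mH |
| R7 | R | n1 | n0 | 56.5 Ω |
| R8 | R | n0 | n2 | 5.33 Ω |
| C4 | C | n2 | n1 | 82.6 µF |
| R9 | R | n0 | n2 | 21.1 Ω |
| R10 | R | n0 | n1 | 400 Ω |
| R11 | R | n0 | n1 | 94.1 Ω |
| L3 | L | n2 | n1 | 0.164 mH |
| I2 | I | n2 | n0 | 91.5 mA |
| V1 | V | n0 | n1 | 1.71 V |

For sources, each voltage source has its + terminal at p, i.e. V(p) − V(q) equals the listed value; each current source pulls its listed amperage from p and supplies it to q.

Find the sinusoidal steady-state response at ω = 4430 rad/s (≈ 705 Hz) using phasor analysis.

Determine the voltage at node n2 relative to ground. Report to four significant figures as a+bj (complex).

-1.600+0.2727j V

Element admittances at ω=4430 rad/s:
  Y(R1) = 0.002457+0.000j S between n2,n0
  Y(R2) = 0.0002793+0.000j S between n2,n0
  Y(R3) = 0.0003472+0.000j S between n0,n1
  Y(C1) = 0.000+0.08993j S between n0,n1
  Y(R4) = 0.0001109+0.000j S between n0,n1
  Y(R5) = 0.01764+0.000j S between n1,n2
  I1: injects 0.00514 A into n1 (from n2)
  Y(C2) = 0.000+0.002056j S between n1,n2
  Y(L1) = 0.000-0.04211j S between n1,n0
  Y(R6) = 0.0002410+0.000j S between n2,n0
  Y(C3) = 0.000+0.02609j S between n1,n0
  Y(L2) = 0.000-0.02607j S between n0,n2
  Y(R7) = 0.01770+0.000j S between n1,n0
  Y(R8) = 0.1876+0.000j S between n0,n2
  Y(C4) = 0.000+0.3659j S between n2,n1
  Y(R9) = 0.04739+0.000j S between n0,n2
  Y(R10) = 0.002500+0.000j S between n0,n1
  Y(R11) = 0.01063+0.000j S between n0,n1
  Y(L3) = 0.000-1.376j S between n2,n1
  I2: injects 0.0915 A into n0 (from n2)
  V1: constraint V(n0)−V(n1) = 1.71
Assemble and solve the 3×3 MNA system:
  V(n1)=-1.710+0.000j  V(n2)=-1.600+0.2727j
  i(V1)=-0.3356-0.01980j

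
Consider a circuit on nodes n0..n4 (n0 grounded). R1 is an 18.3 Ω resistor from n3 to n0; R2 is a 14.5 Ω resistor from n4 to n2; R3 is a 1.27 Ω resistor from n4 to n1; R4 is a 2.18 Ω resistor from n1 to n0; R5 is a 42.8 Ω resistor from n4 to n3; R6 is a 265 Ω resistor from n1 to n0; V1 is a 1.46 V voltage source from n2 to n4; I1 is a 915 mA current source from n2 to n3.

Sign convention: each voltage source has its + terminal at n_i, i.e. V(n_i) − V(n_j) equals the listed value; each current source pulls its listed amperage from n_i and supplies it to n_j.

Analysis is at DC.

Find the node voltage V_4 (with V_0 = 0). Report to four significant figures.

-2.083 V

Element admittances at DC:
  Y(R1) = 0.05464 S between n3,n0
  Y(R2) = 0.06897 S between n4,n2
  Y(R3) = 0.7874 S between n4,n1
  Y(R4) = 0.4587 S between n1,n0
  Y(R5) = 0.02336 S between n4,n3
  Y(R6) = 0.003774 S between n1,n0
  V1: constraint V(n2)−V(n4) = 1.46
  I1: injects 0.915 A into n3 (from n2)
Assemble and solve the 5×5 MNA system:
  V(n1)=-1.312  V(n2)=-0.6229  V(n3)=11.11  V(n4)=-2.083
  i(V1)=-1.016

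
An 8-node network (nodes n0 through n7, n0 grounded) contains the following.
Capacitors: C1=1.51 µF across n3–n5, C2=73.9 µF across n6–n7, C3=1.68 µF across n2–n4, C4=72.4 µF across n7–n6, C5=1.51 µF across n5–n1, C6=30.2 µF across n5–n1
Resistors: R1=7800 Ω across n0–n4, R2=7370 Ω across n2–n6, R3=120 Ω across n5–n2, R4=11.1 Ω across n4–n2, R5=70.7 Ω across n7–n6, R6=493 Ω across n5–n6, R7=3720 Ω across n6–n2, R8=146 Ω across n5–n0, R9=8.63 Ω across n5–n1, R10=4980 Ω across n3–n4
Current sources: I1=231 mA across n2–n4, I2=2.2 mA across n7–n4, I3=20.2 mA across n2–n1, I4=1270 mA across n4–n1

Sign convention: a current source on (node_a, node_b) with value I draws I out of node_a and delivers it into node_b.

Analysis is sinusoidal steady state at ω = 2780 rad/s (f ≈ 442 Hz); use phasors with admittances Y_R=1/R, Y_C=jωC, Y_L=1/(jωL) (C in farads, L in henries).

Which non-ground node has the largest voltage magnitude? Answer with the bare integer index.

Apply KCL at each of the 7 non-ground nodes and solve the resulting linear system.
Node n1: branches {I3, C5, C6, R9, I4} → V_1 = 9.877-5.379j
Node n2: branches {R2, R3, I1, C3, R4, I3, R7} → V_2 = -140.0+0.1294j
Node n3: branches {C1, R10} → V_3 = 2.508+7.325j
Node n4: branches {R1, I1, C3, I2, R4, R10, I4} → V_4 = -150.9+0.7094j
Node n5: branches {C1, R3, R6, R8, C5, C6, R9} → V_5 = 2.825-0.01328j
Node n6: branches {R2, C2, R5, R6, C4, R7} → V_6 = -21.82+0.01045j
Node n7: branches {C2, I2, R5, C4} → V_7 = -21.82+0.01585j

4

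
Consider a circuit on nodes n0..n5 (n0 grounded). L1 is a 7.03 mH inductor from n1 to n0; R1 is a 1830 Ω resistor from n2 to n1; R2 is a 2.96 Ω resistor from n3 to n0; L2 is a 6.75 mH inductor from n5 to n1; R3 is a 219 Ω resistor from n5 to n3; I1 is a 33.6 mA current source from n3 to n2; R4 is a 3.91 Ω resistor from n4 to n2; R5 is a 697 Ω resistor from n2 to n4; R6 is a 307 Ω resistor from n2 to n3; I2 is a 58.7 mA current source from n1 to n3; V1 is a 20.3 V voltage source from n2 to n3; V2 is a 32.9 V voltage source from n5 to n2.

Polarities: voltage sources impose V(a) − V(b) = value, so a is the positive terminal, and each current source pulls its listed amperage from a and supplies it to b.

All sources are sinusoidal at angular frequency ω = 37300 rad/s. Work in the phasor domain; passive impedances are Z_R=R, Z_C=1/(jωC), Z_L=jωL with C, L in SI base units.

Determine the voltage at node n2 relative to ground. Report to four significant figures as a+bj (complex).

Element admittances at ω=37300 rad/s:
  Y(L1) = 0.000-0.003814j S between n1,n0
  Y(R1) = 0.0005464+0.000j S between n2,n1
  Y(R2) = 0.3378+0.000j S between n3,n0
  Y(L2) = 0.000-0.003972j S between n5,n1
  Y(R3) = 0.004566+0.000j S between n5,n3
  I1: injects 0.0336 A into n2 (from n3)
  Y(R4) = 0.2558+0.000j S between n4,n2
  Y(R5) = 0.001435+0.000j S between n2,n4
  Y(R6) = 0.003257+0.000j S between n2,n3
  I2: injects 0.0587 A into n3 (from n1)
  V1: constraint V(n2)−V(n3) = 20.3
  V2: constraint V(n5)−V(n2) = 32.9
Assemble and solve the 7×7 MNA system:
  V(n1)=26.62-7.824j  V(n2)=20.39+0.3004j  V(n3)=0.08831+0.3004j  V(n4)=20.39+0.3004j  V(n5)=53.29+0.3004j
  i(V1)=-0.3043+0.1015j  i(V2)=-0.2752+0.1059j

20.39+0.3004j V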